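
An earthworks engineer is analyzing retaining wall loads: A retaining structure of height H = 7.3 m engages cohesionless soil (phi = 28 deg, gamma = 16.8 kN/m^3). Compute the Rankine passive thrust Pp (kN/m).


Compute passive earth pressure coefficient:
Kp = tan^2(45 + phi/2) = tan^2(59.0) = 2.769826
Compute passive force:
Pp = 0.5 * Kp * gamma * H^2
Pp = 0.5 * 2.769826 * 16.8 * 7.3^2
Pp = 1239.87 kN/m


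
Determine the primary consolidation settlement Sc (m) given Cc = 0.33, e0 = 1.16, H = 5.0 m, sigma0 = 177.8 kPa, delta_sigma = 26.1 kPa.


Using Sc = Cc * H / (1 + e0) * log10((sigma0 + delta_sigma) / sigma0)
Stress ratio = (177.8 + 26.1) / 177.8 = 1.14679
log10(1.14679) = 0.0594855
Cc * H / (1 + e0) = 0.33 * 5.0 / (1 + 1.16) = 0.763889
Sc = 0.763889 * 0.0594855
Sc = 0.0454 m


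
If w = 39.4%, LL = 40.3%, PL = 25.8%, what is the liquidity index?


Result: 0.938

Derivation:
First compute the plasticity index:
PI = LL - PL = 40.3 - 25.8 = 14.5
Then compute the liquidity index:
LI = (w - PL) / PI
LI = (39.4 - 25.8) / 14.5
LI = 0.938


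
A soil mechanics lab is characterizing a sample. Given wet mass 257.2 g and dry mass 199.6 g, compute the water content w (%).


Using w = (m_wet - m_dry) / m_dry * 100
m_wet - m_dry = 257.2 - 199.6 = 57.6 g
w = 57.6 / 199.6 * 100
w = 28.86 %


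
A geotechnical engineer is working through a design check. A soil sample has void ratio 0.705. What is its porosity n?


Using the relation n = e / (1 + e)
n = 0.705 / (1 + 0.705)
n = 0.705 / 1.705
n = 0.4135


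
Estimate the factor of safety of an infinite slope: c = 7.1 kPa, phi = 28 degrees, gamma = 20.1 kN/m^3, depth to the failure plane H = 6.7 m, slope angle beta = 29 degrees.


Result: 1.084

Derivation:
Using Fs = c / (gamma*H*sin(beta)*cos(beta)) + tan(phi)/tan(beta)
Cohesion contribution = 7.1 / (20.1*6.7*sin(29)*cos(29))
Cohesion contribution = 0.124336
Friction contribution = tan(28)/tan(29) = 0.959229
Fs = 0.124336 + 0.959229
Fs = 1.084


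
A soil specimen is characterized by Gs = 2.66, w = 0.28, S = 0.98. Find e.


Result: 0.76

Derivation:
Using the relation e = Gs * w / S
e = 2.66 * 0.28 / 0.98
e = 0.76


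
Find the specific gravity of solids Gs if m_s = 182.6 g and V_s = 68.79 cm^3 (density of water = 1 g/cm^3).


Result: 2.654

Derivation:
Using Gs = m_s / (V_s * rho_w)
Since rho_w = 1 g/cm^3:
Gs = 182.6 / 68.79
Gs = 2.654


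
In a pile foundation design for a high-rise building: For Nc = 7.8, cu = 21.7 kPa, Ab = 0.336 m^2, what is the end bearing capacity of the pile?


Using Qb = Nc * cu * Ab
Qb = 7.8 * 21.7 * 0.336
Qb = 56.87 kN


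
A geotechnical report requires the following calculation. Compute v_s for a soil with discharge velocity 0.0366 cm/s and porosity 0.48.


Using v_s = v_d / n
v_s = 0.0366 / 0.48
v_s = 0.07625 cm/s


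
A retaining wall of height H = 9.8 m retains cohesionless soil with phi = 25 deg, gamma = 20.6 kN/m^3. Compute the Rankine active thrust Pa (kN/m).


Result: 401.48 kN/m

Derivation:
Compute active earth pressure coefficient:
Ka = tan^2(45 - phi/2) = tan^2(32.5) = 0.405859
Compute active force:
Pa = 0.5 * Ka * gamma * H^2
Pa = 0.5 * 0.405859 * 20.6 * 9.8^2
Pa = 401.48 kN/m


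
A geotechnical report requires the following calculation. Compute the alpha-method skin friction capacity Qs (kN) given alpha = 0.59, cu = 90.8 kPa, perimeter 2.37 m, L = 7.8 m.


Using Qs = alpha * cu * perimeter * L
Qs = 0.59 * 90.8 * 2.37 * 7.8
Qs = 990.33 kN


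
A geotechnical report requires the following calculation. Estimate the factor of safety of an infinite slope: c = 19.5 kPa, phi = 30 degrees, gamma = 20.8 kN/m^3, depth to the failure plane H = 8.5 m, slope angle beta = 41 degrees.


Using Fs = c / (gamma*H*sin(beta)*cos(beta)) + tan(phi)/tan(beta)
Cohesion contribution = 19.5 / (20.8*8.5*sin(41)*cos(41))
Cohesion contribution = 0.222756
Friction contribution = tan(30)/tan(41) = 0.664166
Fs = 0.222756 + 0.664166
Fs = 0.887


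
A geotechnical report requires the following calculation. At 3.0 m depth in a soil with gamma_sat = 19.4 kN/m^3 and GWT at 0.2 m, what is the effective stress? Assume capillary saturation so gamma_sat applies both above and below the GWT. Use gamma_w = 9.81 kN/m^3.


Result: 30.73 kPa

Derivation:
Total stress = gamma_sat * depth
sigma = 19.4 * 3.0 = 58.2 kPa
Pore water pressure u = gamma_w * (depth - d_wt)
u = 9.81 * (3.0 - 0.2) = 27.468 kPa
Effective stress = sigma - u
sigma' = 58.2 - 27.468 = 30.73 kPa


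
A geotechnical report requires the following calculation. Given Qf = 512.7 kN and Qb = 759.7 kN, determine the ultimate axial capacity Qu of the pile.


Using Qu = Qf + Qb
Qu = 512.7 + 759.7
Qu = 1272.4 kN


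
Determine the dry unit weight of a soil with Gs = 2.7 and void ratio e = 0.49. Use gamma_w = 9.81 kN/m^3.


Using gamma_d = Gs * gamma_w / (1 + e)
gamma_d = 2.7 * 9.81 / (1 + 0.49)
gamma_d = 2.7 * 9.81 / 1.49
gamma_d = 17.777 kN/m^3


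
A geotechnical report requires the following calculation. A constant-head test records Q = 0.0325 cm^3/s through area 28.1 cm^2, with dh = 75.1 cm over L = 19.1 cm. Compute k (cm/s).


Compute hydraulic gradient:
i = dh / L = 75.1 / 19.1 = 3.93194
Then apply Darcy's law:
k = Q / (A * i)
k = 0.0325 / (28.1 * 3.93194)
k = 0.0325 / 110.487
k = 0.000294 cm/s


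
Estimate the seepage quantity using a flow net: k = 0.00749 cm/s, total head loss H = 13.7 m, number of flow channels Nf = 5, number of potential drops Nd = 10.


Convert k to m/s for unit consistency with H:
k = 0.00749 cm/s = 0.00749 / 100 m/s = 7.49e-05 m/s
Using q = k * H * Nf / Nd
Nf / Nd = 5 / 10 = 0.5
q = 7.49e-05 * 13.7 * 0.5
q = 0.0005131 m^3/s per m


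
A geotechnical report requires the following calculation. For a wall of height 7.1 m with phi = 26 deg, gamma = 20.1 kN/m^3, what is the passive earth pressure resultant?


Result: 1297.49 kN/m

Derivation:
Compute passive earth pressure coefficient:
Kp = tan^2(45 + phi/2) = tan^2(58.0) = 2.561071
Compute passive force:
Pp = 0.5 * Kp * gamma * H^2
Pp = 0.5 * 2.561071 * 20.1 * 7.1^2
Pp = 1297.49 kN/m


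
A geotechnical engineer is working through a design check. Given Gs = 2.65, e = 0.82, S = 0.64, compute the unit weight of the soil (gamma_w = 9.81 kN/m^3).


Result: 17.113 kN/m^3

Derivation:
Using gamma = gamma_w * (Gs + S*e) / (1 + e)
Numerator: Gs + S*e = 2.65 + 0.64*0.82 = 3.1748
Denominator: 1 + e = 1 + 0.82 = 1.82
gamma = 9.81 * 3.1748 / 1.82
gamma = 17.113 kN/m^3


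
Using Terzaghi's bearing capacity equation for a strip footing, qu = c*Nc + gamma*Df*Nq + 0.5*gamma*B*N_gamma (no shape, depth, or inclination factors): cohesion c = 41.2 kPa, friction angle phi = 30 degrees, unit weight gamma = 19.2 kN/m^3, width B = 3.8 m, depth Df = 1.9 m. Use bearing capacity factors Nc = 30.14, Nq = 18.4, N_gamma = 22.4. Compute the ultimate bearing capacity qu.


Result: 2730.15 kPa

Derivation:
Compute qu = c*Nc + gamma*Df*Nq + 0.5*gamma*B*N_gamma
Term 1: 41.2 * 30.14 = 1241.768
Term 2: 19.2 * 1.9 * 18.4 = 671.232
Term 3: 0.5 * 19.2 * 3.8 * 22.4 = 817.152
qu = 1241.768 + 671.232 + 817.152
qu = 2730.15 kPa


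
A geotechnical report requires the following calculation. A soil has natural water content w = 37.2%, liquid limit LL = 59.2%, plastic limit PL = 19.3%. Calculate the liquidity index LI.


First compute the plasticity index:
PI = LL - PL = 59.2 - 19.3 = 39.9
Then compute the liquidity index:
LI = (w - PL) / PI
LI = (37.2 - 19.3) / 39.9
LI = 0.449


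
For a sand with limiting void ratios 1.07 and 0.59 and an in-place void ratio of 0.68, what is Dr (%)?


Using Dr = (e_max - e) / (e_max - e_min) * 100
e_max - e = 1.07 - 0.68 = 0.39
e_max - e_min = 1.07 - 0.59 = 0.48
Dr = 0.39 / 0.48 * 100
Dr = 81.25 %


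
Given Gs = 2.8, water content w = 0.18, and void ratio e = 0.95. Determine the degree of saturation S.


Using S = Gs * w / e
S = 2.8 * 0.18 / 0.95
S = 0.5305


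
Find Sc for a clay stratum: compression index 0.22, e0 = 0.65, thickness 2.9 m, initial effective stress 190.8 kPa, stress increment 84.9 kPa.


Using Sc = Cc * H / (1 + e0) * log10((sigma0 + delta_sigma) / sigma0)
Stress ratio = (190.8 + 84.9) / 190.8 = 1.44497
log10(1.44497) = 0.159858
Cc * H / (1 + e0) = 0.22 * 2.9 / (1 + 0.65) = 0.386667
Sc = 0.386667 * 0.159858
Sc = 0.0618 m


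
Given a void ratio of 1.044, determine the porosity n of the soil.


Result: 0.5108

Derivation:
Using the relation n = e / (1 + e)
n = 1.044 / (1 + 1.044)
n = 1.044 / 2.044
n = 0.5108


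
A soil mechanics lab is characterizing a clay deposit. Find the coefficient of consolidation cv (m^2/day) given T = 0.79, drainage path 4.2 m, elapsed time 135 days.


Result: 0.10323 m^2/day

Derivation:
Using cv = T * H_dr^2 / t
H_dr^2 = 4.2^2 = 17.64
cv = 0.79 * 17.64 / 135
cv = 0.10323 m^2/day


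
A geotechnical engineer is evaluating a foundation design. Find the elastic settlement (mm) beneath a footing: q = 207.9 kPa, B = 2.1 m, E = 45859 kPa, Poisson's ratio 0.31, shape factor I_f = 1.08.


Using Se = q * B * (1 - nu^2) * I_f / E
1 - nu^2 = 1 - 0.31^2 = 0.9039
Se = 207.9 * 2.1 * 0.9039 * 1.08 / 45859
Se = 0.009294 m
Convert to mm: Se = 0.009294 * 1000 = 9.294 mm


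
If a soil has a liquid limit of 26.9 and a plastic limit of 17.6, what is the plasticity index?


Using PI = LL - PL
PI = 26.9 - 17.6
PI = 9.3


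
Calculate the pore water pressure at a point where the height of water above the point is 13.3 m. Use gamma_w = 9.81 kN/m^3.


Result: 130.47 kPa

Derivation:
Using u = gamma_w * h_w
u = 9.81 * 13.3
u = 130.47 kPa


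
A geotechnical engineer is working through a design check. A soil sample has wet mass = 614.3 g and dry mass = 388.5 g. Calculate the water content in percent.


Result: 58.12 %

Derivation:
Using w = (m_wet - m_dry) / m_dry * 100
m_wet - m_dry = 614.3 - 388.5 = 225.8 g
w = 225.8 / 388.5 * 100
w = 58.12 %


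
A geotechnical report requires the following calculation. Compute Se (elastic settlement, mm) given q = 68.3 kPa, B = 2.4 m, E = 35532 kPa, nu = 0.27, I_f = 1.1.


Result: 4.705 mm

Derivation:
Using Se = q * B * (1 - nu^2) * I_f / E
1 - nu^2 = 1 - 0.27^2 = 0.9271
Se = 68.3 * 2.4 * 0.9271 * 1.1 / 35532
Se = 0.004705 m
Convert to mm: Se = 0.004705 * 1000 = 4.705 mm


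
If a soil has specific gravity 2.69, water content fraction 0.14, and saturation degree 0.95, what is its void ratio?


Using the relation e = Gs * w / S
e = 2.69 * 0.14 / 0.95
e = 0.3964


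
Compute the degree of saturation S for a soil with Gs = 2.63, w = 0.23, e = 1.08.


Using S = Gs * w / e
S = 2.63 * 0.23 / 1.08
S = 0.5601


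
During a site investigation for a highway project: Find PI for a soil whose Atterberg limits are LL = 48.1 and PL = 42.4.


Using PI = LL - PL
PI = 48.1 - 42.4
PI = 5.7


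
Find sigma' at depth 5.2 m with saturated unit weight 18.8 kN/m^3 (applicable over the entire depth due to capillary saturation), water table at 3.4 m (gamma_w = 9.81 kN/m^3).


Result: 80.1 kPa

Derivation:
Total stress = gamma_sat * depth
sigma = 18.8 * 5.2 = 97.76 kPa
Pore water pressure u = gamma_w * (depth - d_wt)
u = 9.81 * (5.2 - 3.4) = 17.658 kPa
Effective stress = sigma - u
sigma' = 97.76 - 17.658 = 80.1 kPa


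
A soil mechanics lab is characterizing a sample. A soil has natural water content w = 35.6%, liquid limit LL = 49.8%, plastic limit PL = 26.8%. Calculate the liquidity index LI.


Result: 0.383

Derivation:
First compute the plasticity index:
PI = LL - PL = 49.8 - 26.8 = 23.0
Then compute the liquidity index:
LI = (w - PL) / PI
LI = (35.6 - 26.8) / 23.0
LI = 0.383


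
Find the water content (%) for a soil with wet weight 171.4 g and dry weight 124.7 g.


Result: 37.45 %

Derivation:
Using w = (m_wet - m_dry) / m_dry * 100
m_wet - m_dry = 171.4 - 124.7 = 46.7 g
w = 46.7 / 124.7 * 100
w = 37.45 %


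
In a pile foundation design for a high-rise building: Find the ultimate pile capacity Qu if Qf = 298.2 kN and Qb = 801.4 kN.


Result: 1099.6 kN

Derivation:
Using Qu = Qf + Qb
Qu = 298.2 + 801.4
Qu = 1099.6 kN


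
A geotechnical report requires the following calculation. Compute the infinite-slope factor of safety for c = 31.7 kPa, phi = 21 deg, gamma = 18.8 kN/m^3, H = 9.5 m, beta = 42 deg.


Using Fs = c / (gamma*H*sin(beta)*cos(beta)) + tan(phi)/tan(beta)
Cohesion contribution = 31.7 / (18.8*9.5*sin(42)*cos(42))
Cohesion contribution = 0.356939
Friction contribution = tan(21)/tan(42) = 0.426324
Fs = 0.356939 + 0.426324
Fs = 0.783


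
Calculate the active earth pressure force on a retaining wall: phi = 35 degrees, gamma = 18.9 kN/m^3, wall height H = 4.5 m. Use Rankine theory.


Result: 51.86 kN/m

Derivation:
Compute active earth pressure coefficient:
Ka = tan^2(45 - phi/2) = tan^2(27.5) = 0.27099
Compute active force:
Pa = 0.5 * Ka * gamma * H^2
Pa = 0.5 * 0.27099 * 18.9 * 4.5^2
Pa = 51.86 kN/m


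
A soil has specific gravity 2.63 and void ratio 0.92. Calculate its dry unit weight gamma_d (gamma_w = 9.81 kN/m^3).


Result: 13.438 kN/m^3

Derivation:
Using gamma_d = Gs * gamma_w / (1 + e)
gamma_d = 2.63 * 9.81 / (1 + 0.92)
gamma_d = 2.63 * 9.81 / 1.92
gamma_d = 13.438 kN/m^3


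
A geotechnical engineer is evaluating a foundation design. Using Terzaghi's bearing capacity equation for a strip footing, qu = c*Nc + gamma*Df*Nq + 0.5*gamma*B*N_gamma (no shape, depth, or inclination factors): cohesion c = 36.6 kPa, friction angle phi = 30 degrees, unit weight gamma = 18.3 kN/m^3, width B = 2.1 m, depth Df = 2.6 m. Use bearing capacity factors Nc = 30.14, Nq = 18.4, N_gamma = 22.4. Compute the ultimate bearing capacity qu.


Compute qu = c*Nc + gamma*Df*Nq + 0.5*gamma*B*N_gamma
Term 1: 36.6 * 30.14 = 1103.124
Term 2: 18.3 * 2.6 * 18.4 = 875.472
Term 3: 0.5 * 18.3 * 2.1 * 22.4 = 430.416
qu = 1103.124 + 875.472 + 430.416
qu = 2409.01 kPa


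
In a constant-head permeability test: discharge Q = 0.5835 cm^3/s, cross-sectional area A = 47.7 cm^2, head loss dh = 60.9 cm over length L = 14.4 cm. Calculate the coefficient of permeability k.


Compute hydraulic gradient:
i = dh / L = 60.9 / 14.4 = 4.22917
Then apply Darcy's law:
k = Q / (A * i)
k = 0.5835 / (47.7 * 4.22917)
k = 0.5835 / 201.731
k = 0.002892 cm/s


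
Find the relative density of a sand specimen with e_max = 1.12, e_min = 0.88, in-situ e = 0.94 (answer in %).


Using Dr = (e_max - e) / (e_max - e_min) * 100
e_max - e = 1.12 - 0.94 = 0.18
e_max - e_min = 1.12 - 0.88 = 0.24
Dr = 0.18 / 0.24 * 100
Dr = 75.0 %


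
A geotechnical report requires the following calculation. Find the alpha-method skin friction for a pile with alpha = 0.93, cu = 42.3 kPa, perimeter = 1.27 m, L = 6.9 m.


Using Qs = alpha * cu * perimeter * L
Qs = 0.93 * 42.3 * 1.27 * 6.9
Qs = 344.73 kN


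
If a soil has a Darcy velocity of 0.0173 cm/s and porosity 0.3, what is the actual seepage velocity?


Using v_s = v_d / n
v_s = 0.0173 / 0.3
v_s = 0.05767 cm/s


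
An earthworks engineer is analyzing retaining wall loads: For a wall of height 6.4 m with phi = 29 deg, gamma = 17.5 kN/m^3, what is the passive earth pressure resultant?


Result: 1032.93 kN/m

Derivation:
Compute passive earth pressure coefficient:
Kp = tan^2(45 + phi/2) = tan^2(59.5) = 2.88206
Compute passive force:
Pp = 0.5 * Kp * gamma * H^2
Pp = 0.5 * 2.88206 * 17.5 * 6.4^2
Pp = 1032.93 kN/m


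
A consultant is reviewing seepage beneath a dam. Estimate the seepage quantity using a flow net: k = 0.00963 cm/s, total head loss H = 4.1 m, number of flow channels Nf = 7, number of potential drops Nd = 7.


Result: 0.0003948 m^3/s per m

Derivation:
Convert k to m/s for unit consistency with H:
k = 0.00963 cm/s = 0.00963 / 100 m/s = 9.63e-05 m/s
Using q = k * H * Nf / Nd
Nf / Nd = 7 / 7 = 1.0
q = 9.63e-05 * 4.1 * 1.0
q = 0.0003948 m^3/s per m


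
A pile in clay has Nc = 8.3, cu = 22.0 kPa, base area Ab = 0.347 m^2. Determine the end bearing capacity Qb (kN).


Using Qb = Nc * cu * Ab
Qb = 8.3 * 22.0 * 0.347
Qb = 63.36 kN


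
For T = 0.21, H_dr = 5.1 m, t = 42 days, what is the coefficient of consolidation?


Result: 0.13005 m^2/day

Derivation:
Using cv = T * H_dr^2 / t
H_dr^2 = 5.1^2 = 26.01
cv = 0.21 * 26.01 / 42
cv = 0.13005 m^2/day


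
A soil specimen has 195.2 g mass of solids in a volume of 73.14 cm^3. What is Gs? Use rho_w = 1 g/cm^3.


Using Gs = m_s / (V_s * rho_w)
Since rho_w = 1 g/cm^3:
Gs = 195.2 / 73.14
Gs = 2.669


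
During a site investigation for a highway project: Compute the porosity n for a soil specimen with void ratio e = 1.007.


Using the relation n = e / (1 + e)
n = 1.007 / (1 + 1.007)
n = 1.007 / 2.007
n = 0.5017


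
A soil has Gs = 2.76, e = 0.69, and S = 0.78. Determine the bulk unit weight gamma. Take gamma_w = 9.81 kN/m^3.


Result: 19.145 kN/m^3

Derivation:
Using gamma = gamma_w * (Gs + S*e) / (1 + e)
Numerator: Gs + S*e = 2.76 + 0.78*0.69 = 3.2982
Denominator: 1 + e = 1 + 0.69 = 1.69
gamma = 9.81 * 3.2982 / 1.69
gamma = 19.145 kN/m^3


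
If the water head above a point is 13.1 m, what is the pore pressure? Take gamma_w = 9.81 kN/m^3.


Result: 128.51 kPa

Derivation:
Using u = gamma_w * h_w
u = 9.81 * 13.1
u = 128.51 kPa


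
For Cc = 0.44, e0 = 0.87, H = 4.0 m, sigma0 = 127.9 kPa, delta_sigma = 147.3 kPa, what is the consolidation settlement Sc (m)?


Using Sc = Cc * H / (1 + e0) * log10((sigma0 + delta_sigma) / sigma0)
Stress ratio = (127.9 + 147.3) / 127.9 = 2.15168
log10(2.15168) = 0.332778
Cc * H / (1 + e0) = 0.44 * 4.0 / (1 + 0.87) = 0.941176
Sc = 0.941176 * 0.332778
Sc = 0.3132 m


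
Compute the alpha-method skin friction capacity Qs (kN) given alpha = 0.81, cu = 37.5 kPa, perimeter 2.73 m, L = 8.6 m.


Using Qs = alpha * cu * perimeter * L
Qs = 0.81 * 37.5 * 2.73 * 8.6
Qs = 713.14 kN


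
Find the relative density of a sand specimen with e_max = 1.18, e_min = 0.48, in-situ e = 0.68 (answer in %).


Using Dr = (e_max - e) / (e_max - e_min) * 100
e_max - e = 1.18 - 0.68 = 0.5
e_max - e_min = 1.18 - 0.48 = 0.7
Dr = 0.5 / 0.7 * 100
Dr = 71.43 %


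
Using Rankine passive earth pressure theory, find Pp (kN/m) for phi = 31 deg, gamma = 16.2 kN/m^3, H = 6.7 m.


Compute passive earth pressure coefficient:
Kp = tan^2(45 + phi/2) = tan^2(60.5) = 3.124035
Compute passive force:
Pp = 0.5 * Kp * gamma * H^2
Pp = 0.5 * 3.124035 * 16.2 * 6.7^2
Pp = 1135.93 kN/m


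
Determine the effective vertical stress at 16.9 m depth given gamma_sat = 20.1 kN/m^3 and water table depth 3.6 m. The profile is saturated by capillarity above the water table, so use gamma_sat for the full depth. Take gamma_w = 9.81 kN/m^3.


Result: 209.22 kPa

Derivation:
Total stress = gamma_sat * depth
sigma = 20.1 * 16.9 = 339.69 kPa
Pore water pressure u = gamma_w * (depth - d_wt)
u = 9.81 * (16.9 - 3.6) = 130.473 kPa
Effective stress = sigma - u
sigma' = 339.69 - 130.473 = 209.22 kPa


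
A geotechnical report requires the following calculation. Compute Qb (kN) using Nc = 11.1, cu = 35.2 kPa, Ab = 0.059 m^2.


Using Qb = Nc * cu * Ab
Qb = 11.1 * 35.2 * 0.059
Qb = 23.05 kN


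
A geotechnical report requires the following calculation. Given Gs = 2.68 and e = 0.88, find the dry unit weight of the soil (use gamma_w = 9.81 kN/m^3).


Using gamma_d = Gs * gamma_w / (1 + e)
gamma_d = 2.68 * 9.81 / (1 + 0.88)
gamma_d = 2.68 * 9.81 / 1.88
gamma_d = 13.984 kN/m^3


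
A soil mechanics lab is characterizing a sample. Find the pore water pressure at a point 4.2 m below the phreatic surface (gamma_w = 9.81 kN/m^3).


Using u = gamma_w * h_w
u = 9.81 * 4.2
u = 41.2 kPa


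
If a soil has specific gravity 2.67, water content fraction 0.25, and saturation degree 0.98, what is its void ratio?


Using the relation e = Gs * w / S
e = 2.67 * 0.25 / 0.98
e = 0.6811


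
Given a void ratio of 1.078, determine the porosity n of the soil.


Result: 0.5188

Derivation:
Using the relation n = e / (1 + e)
n = 1.078 / (1 + 1.078)
n = 1.078 / 2.078
n = 0.5188


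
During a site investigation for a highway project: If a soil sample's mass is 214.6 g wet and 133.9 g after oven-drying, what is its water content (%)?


Using w = (m_wet - m_dry) / m_dry * 100
m_wet - m_dry = 214.6 - 133.9 = 80.7 g
w = 80.7 / 133.9 * 100
w = 60.27 %


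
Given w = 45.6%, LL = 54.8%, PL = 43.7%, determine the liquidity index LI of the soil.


Result: 0.171

Derivation:
First compute the plasticity index:
PI = LL - PL = 54.8 - 43.7 = 11.1
Then compute the liquidity index:
LI = (w - PL) / PI
LI = (45.6 - 43.7) / 11.1
LI = 0.171


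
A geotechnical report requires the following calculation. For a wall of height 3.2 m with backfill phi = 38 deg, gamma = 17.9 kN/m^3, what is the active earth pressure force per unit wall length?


Compute active earth pressure coefficient:
Ka = tan^2(45 - phi/2) = tan^2(26.0) = 0.237883
Compute active force:
Pa = 0.5 * Ka * gamma * H^2
Pa = 0.5 * 0.237883 * 17.9 * 3.2^2
Pa = 21.8 kN/m


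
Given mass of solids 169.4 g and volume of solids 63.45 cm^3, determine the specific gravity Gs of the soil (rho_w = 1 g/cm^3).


Using Gs = m_s / (V_s * rho_w)
Since rho_w = 1 g/cm^3:
Gs = 169.4 / 63.45
Gs = 2.67


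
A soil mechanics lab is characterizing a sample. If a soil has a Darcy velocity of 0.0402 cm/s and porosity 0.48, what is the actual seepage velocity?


Using v_s = v_d / n
v_s = 0.0402 / 0.48
v_s = 0.08375 cm/s


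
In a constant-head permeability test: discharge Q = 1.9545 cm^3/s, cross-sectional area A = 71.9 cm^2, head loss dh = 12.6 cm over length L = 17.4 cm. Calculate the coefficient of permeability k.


Compute hydraulic gradient:
i = dh / L = 12.6 / 17.4 = 0.724138
Then apply Darcy's law:
k = Q / (A * i)
k = 1.9545 / (71.9 * 0.724138)
k = 1.9545 / 52.0655
k = 0.037539 cm/s


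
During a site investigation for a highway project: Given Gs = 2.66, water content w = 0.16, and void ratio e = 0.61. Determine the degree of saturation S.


Using S = Gs * w / e
S = 2.66 * 0.16 / 0.61
S = 0.6977


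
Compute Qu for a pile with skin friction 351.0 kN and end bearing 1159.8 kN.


Result: 1510.8 kN

Derivation:
Using Qu = Qf + Qb
Qu = 351.0 + 1159.8
Qu = 1510.8 kN


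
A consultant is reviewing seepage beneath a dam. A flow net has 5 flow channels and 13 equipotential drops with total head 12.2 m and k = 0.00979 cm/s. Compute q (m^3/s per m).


Convert k to m/s for unit consistency with H:
k = 0.00979 cm/s = 0.00979 / 100 m/s = 9.79e-05 m/s
Using q = k * H * Nf / Nd
Nf / Nd = 5 / 13 = 0.3846
q = 9.79e-05 * 12.2 * 0.3846
q = 0.0004594 m^3/s per m


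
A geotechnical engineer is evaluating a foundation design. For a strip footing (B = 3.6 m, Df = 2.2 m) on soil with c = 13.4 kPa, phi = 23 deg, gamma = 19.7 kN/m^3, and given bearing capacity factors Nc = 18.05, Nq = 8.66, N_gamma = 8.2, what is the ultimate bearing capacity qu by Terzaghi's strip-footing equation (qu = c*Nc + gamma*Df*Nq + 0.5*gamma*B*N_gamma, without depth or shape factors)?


Compute qu = c*Nc + gamma*Df*Nq + 0.5*gamma*B*N_gamma
Term 1: 13.4 * 18.05 = 241.87
Term 2: 19.7 * 2.2 * 8.66 = 375.3244
Term 3: 0.5 * 19.7 * 3.6 * 8.2 = 290.772
qu = 241.87 + 375.3244 + 290.772
qu = 907.97 kPa


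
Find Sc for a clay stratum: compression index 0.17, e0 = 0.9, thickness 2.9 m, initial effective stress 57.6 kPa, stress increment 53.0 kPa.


Result: 0.0735 m

Derivation:
Using Sc = Cc * H / (1 + e0) * log10((sigma0 + delta_sigma) / sigma0)
Stress ratio = (57.6 + 53.0) / 57.6 = 1.92014
log10(1.92014) = 0.283333
Cc * H / (1 + e0) = 0.17 * 2.9 / (1 + 0.9) = 0.259474
Sc = 0.259474 * 0.283333
Sc = 0.0735 m


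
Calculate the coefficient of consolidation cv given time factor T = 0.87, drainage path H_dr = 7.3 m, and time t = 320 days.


Using cv = T * H_dr^2 / t
H_dr^2 = 7.3^2 = 53.29
cv = 0.87 * 53.29 / 320
cv = 0.14488 m^2/day


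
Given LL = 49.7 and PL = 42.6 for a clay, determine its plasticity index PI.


Using PI = LL - PL
PI = 49.7 - 42.6
PI = 7.1


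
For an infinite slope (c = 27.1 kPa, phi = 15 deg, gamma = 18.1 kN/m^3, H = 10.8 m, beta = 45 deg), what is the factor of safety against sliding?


Using Fs = c / (gamma*H*sin(beta)*cos(beta)) + tan(phi)/tan(beta)
Cohesion contribution = 27.1 / (18.1*10.8*sin(45)*cos(45))
Cohesion contribution = 0.277266
Friction contribution = tan(15)/tan(45) = 0.267949
Fs = 0.277266 + 0.267949
Fs = 0.545


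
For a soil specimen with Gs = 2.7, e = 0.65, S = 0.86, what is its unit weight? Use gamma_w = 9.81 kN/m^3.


Using gamma = gamma_w * (Gs + S*e) / (1 + e)
Numerator: Gs + S*e = 2.7 + 0.86*0.65 = 3.259
Denominator: 1 + e = 1 + 0.65 = 1.65
gamma = 9.81 * 3.259 / 1.65
gamma = 19.376 kN/m^3


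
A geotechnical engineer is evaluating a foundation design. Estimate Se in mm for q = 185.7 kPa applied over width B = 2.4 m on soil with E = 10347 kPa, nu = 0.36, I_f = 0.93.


Using Se = q * B * (1 - nu^2) * I_f / E
1 - nu^2 = 1 - 0.36^2 = 0.8704
Se = 185.7 * 2.4 * 0.8704 * 0.93 / 10347
Se = 0.034867 m
Convert to mm: Se = 0.034867 * 1000 = 34.867 mm


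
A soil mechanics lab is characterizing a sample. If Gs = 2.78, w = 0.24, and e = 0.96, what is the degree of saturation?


Result: 0.695

Derivation:
Using S = Gs * w / e
S = 2.78 * 0.24 / 0.96
S = 0.695


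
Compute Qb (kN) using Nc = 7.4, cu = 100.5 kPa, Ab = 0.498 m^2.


Using Qb = Nc * cu * Ab
Qb = 7.4 * 100.5 * 0.498
Qb = 370.36 kN


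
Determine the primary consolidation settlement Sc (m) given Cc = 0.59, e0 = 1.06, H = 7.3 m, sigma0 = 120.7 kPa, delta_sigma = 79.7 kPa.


Using Sc = Cc * H / (1 + e0) * log10((sigma0 + delta_sigma) / sigma0)
Stress ratio = (120.7 + 79.7) / 120.7 = 1.66031
log10(1.66031) = 0.22019
Cc * H / (1 + e0) = 0.59 * 7.3 / (1 + 1.06) = 2.09078
Sc = 2.09078 * 0.22019
Sc = 0.4604 m


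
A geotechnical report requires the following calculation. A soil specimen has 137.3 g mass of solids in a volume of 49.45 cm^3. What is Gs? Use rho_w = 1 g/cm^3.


Using Gs = m_s / (V_s * rho_w)
Since rho_w = 1 g/cm^3:
Gs = 137.3 / 49.45
Gs = 2.777


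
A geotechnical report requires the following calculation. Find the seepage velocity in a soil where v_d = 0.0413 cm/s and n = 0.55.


Using v_s = v_d / n
v_s = 0.0413 / 0.55
v_s = 0.07509 cm/s


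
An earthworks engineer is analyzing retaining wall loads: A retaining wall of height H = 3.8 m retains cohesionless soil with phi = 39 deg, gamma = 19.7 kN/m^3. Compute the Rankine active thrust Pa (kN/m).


Compute active earth pressure coefficient:
Ka = tan^2(45 - phi/2) = tan^2(25.5) = 0.227506
Compute active force:
Pa = 0.5 * Ka * gamma * H^2
Pa = 0.5 * 0.227506 * 19.7 * 3.8^2
Pa = 32.36 kN/m


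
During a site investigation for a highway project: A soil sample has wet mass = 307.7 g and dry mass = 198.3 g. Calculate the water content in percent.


Result: 55.17 %

Derivation:
Using w = (m_wet - m_dry) / m_dry * 100
m_wet - m_dry = 307.7 - 198.3 = 109.4 g
w = 109.4 / 198.3 * 100
w = 55.17 %


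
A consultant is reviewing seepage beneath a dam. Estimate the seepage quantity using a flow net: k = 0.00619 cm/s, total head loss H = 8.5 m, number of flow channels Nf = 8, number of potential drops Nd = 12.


Convert k to m/s for unit consistency with H:
k = 0.00619 cm/s = 0.00619 / 100 m/s = 6.19e-05 m/s
Using q = k * H * Nf / Nd
Nf / Nd = 8 / 12 = 0.6667
q = 6.19e-05 * 8.5 * 0.6667
q = 0.0003508 m^3/s per m


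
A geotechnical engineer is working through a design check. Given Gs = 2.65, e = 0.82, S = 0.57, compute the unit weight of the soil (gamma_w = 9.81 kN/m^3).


Using gamma = gamma_w * (Gs + S*e) / (1 + e)
Numerator: Gs + S*e = 2.65 + 0.57*0.82 = 3.1174
Denominator: 1 + e = 1 + 0.82 = 1.82
gamma = 9.81 * 3.1174 / 1.82
gamma = 16.803 kN/m^3


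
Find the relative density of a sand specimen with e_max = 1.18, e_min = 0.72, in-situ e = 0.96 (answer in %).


Using Dr = (e_max - e) / (e_max - e_min) * 100
e_max - e = 1.18 - 0.96 = 0.22
e_max - e_min = 1.18 - 0.72 = 0.46
Dr = 0.22 / 0.46 * 100
Dr = 47.83 %


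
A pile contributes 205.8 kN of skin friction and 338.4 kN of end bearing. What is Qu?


Using Qu = Qf + Qb
Qu = 205.8 + 338.4
Qu = 544.2 kN


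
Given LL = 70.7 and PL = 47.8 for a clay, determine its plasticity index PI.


Using PI = LL - PL
PI = 70.7 - 47.8
PI = 22.9


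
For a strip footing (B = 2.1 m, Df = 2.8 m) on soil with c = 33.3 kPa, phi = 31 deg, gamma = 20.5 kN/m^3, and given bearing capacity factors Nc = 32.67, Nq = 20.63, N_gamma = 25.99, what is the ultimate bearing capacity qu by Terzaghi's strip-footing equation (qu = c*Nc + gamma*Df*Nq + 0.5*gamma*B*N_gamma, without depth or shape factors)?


Compute qu = c*Nc + gamma*Df*Nq + 0.5*gamma*B*N_gamma
Term 1: 33.3 * 32.67 = 1087.911
Term 2: 20.5 * 2.8 * 20.63 = 1184.162
Term 3: 0.5 * 20.5 * 2.1 * 25.99 = 559.43475
qu = 1087.911 + 1184.162 + 559.43475
qu = 2831.51 kPa


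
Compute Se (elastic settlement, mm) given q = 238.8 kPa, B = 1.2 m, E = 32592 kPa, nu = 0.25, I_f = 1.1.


Result: 9.067 mm

Derivation:
Using Se = q * B * (1 - nu^2) * I_f / E
1 - nu^2 = 1 - 0.25^2 = 0.9375
Se = 238.8 * 1.2 * 0.9375 * 1.1 / 32592
Se = 0.009067 m
Convert to mm: Se = 0.009067 * 1000 = 9.067 mm


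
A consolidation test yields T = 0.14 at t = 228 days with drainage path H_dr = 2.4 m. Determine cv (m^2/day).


Result: 0.00354 m^2/day

Derivation:
Using cv = T * H_dr^2 / t
H_dr^2 = 2.4^2 = 5.76
cv = 0.14 * 5.76 / 228
cv = 0.00354 m^2/day


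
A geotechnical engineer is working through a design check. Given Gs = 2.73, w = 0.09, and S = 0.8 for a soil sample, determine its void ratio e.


Using the relation e = Gs * w / S
e = 2.73 * 0.09 / 0.8
e = 0.3071


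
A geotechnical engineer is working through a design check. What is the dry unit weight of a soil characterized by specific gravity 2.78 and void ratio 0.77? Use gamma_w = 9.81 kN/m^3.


Result: 15.408 kN/m^3

Derivation:
Using gamma_d = Gs * gamma_w / (1 + e)
gamma_d = 2.78 * 9.81 / (1 + 0.77)
gamma_d = 2.78 * 9.81 / 1.77
gamma_d = 15.408 kN/m^3


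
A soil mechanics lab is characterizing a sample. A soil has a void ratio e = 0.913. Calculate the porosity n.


Using the relation n = e / (1 + e)
n = 0.913 / (1 + 0.913)
n = 0.913 / 1.913
n = 0.4773


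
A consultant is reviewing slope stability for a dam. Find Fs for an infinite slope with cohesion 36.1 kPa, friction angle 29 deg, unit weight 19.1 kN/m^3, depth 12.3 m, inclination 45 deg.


Using Fs = c / (gamma*H*sin(beta)*cos(beta)) + tan(phi)/tan(beta)
Cohesion contribution = 36.1 / (19.1*12.3*sin(45)*cos(45))
Cohesion contribution = 0.307326
Friction contribution = tan(29)/tan(45) = 0.554309
Fs = 0.307326 + 0.554309
Fs = 0.862


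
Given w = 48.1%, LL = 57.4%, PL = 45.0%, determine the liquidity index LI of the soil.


First compute the plasticity index:
PI = LL - PL = 57.4 - 45.0 = 12.4
Then compute the liquidity index:
LI = (w - PL) / PI
LI = (48.1 - 45.0) / 12.4
LI = 0.25


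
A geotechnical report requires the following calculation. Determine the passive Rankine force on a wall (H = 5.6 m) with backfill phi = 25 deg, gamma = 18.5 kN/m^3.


Result: 714.73 kN/m

Derivation:
Compute passive earth pressure coefficient:
Kp = tan^2(45 + phi/2) = tan^2(57.5) = 2.463913
Compute passive force:
Pp = 0.5 * Kp * gamma * H^2
Pp = 0.5 * 2.463913 * 18.5 * 5.6^2
Pp = 714.73 kN/m


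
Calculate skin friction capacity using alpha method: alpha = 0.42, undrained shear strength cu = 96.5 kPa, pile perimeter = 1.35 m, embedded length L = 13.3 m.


Using Qs = alpha * cu * perimeter * L
Qs = 0.42 * 96.5 * 1.35 * 13.3
Qs = 727.72 kN


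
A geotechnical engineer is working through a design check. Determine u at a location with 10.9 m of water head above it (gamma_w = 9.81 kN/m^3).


Result: 106.93 kPa

Derivation:
Using u = gamma_w * h_w
u = 9.81 * 10.9
u = 106.93 kPa


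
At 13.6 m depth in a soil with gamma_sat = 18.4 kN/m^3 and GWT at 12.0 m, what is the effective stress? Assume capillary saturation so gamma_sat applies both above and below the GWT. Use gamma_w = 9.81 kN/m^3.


Result: 234.54 kPa

Derivation:
Total stress = gamma_sat * depth
sigma = 18.4 * 13.6 = 250.24 kPa
Pore water pressure u = gamma_w * (depth - d_wt)
u = 9.81 * (13.6 - 12.0) = 15.696 kPa
Effective stress = sigma - u
sigma' = 250.24 - 15.696 = 234.54 kPa


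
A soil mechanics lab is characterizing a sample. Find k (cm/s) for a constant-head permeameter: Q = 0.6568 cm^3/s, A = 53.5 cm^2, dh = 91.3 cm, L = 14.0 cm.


Compute hydraulic gradient:
i = dh / L = 91.3 / 14.0 = 6.52143
Then apply Darcy's law:
k = Q / (A * i)
k = 0.6568 / (53.5 * 6.52143)
k = 0.6568 / 348.896
k = 0.001883 cm/s


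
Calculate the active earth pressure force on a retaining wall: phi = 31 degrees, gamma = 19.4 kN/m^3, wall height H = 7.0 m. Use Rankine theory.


Result: 152.14 kN/m

Derivation:
Compute active earth pressure coefficient:
Ka = tan^2(45 - phi/2) = tan^2(29.5) = 0.320099
Compute active force:
Pa = 0.5 * Ka * gamma * H^2
Pa = 0.5 * 0.320099 * 19.4 * 7.0^2
Pa = 152.14 kN/m


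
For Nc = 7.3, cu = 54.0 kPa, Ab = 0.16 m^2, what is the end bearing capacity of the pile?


Using Qb = Nc * cu * Ab
Qb = 7.3 * 54.0 * 0.16
Qb = 63.07 kN


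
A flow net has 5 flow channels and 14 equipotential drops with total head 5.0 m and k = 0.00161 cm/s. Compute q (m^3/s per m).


Result: 2.875e-05 m^3/s per m

Derivation:
Convert k to m/s for unit consistency with H:
k = 0.00161 cm/s = 0.00161 / 100 m/s = 1.61e-05 m/s
Using q = k * H * Nf / Nd
Nf / Nd = 5 / 14 = 0.3571
q = 1.61e-05 * 5.0 * 0.3571
q = 2.875e-05 m^3/s per m


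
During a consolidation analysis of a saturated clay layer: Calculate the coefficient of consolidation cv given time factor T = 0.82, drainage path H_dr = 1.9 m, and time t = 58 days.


Using cv = T * H_dr^2 / t
H_dr^2 = 1.9^2 = 3.61
cv = 0.82 * 3.61 / 58
cv = 0.05104 m^2/day


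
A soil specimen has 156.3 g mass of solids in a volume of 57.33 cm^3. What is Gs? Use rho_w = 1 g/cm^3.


Using Gs = m_s / (V_s * rho_w)
Since rho_w = 1 g/cm^3:
Gs = 156.3 / 57.33
Gs = 2.726


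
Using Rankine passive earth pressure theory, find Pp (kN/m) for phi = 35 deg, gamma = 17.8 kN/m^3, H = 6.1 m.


Result: 1222.07 kN/m

Derivation:
Compute passive earth pressure coefficient:
Kp = tan^2(45 + phi/2) = tan^2(62.5) = 3.690172
Compute passive force:
Pp = 0.5 * Kp * gamma * H^2
Pp = 0.5 * 3.690172 * 17.8 * 6.1^2
Pp = 1222.07 kN/m


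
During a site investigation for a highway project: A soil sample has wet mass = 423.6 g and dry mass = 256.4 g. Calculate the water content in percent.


Using w = (m_wet - m_dry) / m_dry * 100
m_wet - m_dry = 423.6 - 256.4 = 167.2 g
w = 167.2 / 256.4 * 100
w = 65.21 %


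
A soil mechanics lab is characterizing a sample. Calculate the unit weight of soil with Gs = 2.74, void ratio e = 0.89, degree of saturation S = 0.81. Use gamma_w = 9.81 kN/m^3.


Using gamma = gamma_w * (Gs + S*e) / (1 + e)
Numerator: Gs + S*e = 2.74 + 0.81*0.89 = 3.4609
Denominator: 1 + e = 1 + 0.89 = 1.89
gamma = 9.81 * 3.4609 / 1.89
gamma = 17.964 kN/m^3


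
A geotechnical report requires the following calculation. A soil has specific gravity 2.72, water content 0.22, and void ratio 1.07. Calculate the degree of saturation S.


Result: 0.5593

Derivation:
Using S = Gs * w / e
S = 2.72 * 0.22 / 1.07
S = 0.5593


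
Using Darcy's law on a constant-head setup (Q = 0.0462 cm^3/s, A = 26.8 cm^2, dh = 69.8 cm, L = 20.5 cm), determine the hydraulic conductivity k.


Compute hydraulic gradient:
i = dh / L = 69.8 / 20.5 = 3.40488
Then apply Darcy's law:
k = Q / (A * i)
k = 0.0462 / (26.8 * 3.40488)
k = 0.0462 / 91.2507
k = 0.000506 cm/s


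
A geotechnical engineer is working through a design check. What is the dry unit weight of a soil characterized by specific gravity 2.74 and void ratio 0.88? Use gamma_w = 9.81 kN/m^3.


Result: 14.298 kN/m^3

Derivation:
Using gamma_d = Gs * gamma_w / (1 + e)
gamma_d = 2.74 * 9.81 / (1 + 0.88)
gamma_d = 2.74 * 9.81 / 1.88
gamma_d = 14.298 kN/m^3


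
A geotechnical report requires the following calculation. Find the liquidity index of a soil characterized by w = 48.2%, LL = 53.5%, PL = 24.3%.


First compute the plasticity index:
PI = LL - PL = 53.5 - 24.3 = 29.2
Then compute the liquidity index:
LI = (w - PL) / PI
LI = (48.2 - 24.3) / 29.2
LI = 0.818


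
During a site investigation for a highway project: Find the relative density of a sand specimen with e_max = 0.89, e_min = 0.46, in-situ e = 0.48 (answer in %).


Result: 95.35 %

Derivation:
Using Dr = (e_max - e) / (e_max - e_min) * 100
e_max - e = 0.89 - 0.48 = 0.41
e_max - e_min = 0.89 - 0.46 = 0.43
Dr = 0.41 / 0.43 * 100
Dr = 95.35 %


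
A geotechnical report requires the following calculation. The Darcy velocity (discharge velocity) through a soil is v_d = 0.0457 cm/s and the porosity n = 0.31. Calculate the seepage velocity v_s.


Using v_s = v_d / n
v_s = 0.0457 / 0.31
v_s = 0.14742 cm/s


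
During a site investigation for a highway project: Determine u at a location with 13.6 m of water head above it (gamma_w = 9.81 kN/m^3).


Using u = gamma_w * h_w
u = 9.81 * 13.6
u = 133.42 kPa


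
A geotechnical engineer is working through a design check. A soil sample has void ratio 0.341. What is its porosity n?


Using the relation n = e / (1 + e)
n = 0.341 / (1 + 0.341)
n = 0.341 / 1.341
n = 0.2543


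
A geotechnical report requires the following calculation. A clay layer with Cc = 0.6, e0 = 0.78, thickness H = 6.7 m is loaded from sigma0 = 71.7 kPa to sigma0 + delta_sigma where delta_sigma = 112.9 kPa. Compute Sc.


Result: 0.9276 m

Derivation:
Using Sc = Cc * H / (1 + e0) * log10((sigma0 + delta_sigma) / sigma0)
Stress ratio = (71.7 + 112.9) / 71.7 = 2.57462
log10(2.57462) = 0.410713
Cc * H / (1 + e0) = 0.6 * 6.7 / (1 + 0.78) = 2.25843
Sc = 2.25843 * 0.410713
Sc = 0.9276 m


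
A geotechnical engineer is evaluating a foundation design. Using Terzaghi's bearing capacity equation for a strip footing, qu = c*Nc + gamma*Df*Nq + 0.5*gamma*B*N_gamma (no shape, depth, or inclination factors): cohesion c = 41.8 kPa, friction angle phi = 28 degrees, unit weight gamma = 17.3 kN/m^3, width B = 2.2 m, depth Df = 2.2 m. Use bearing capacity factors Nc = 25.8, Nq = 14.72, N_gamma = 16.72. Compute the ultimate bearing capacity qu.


Compute qu = c*Nc + gamma*Df*Nq + 0.5*gamma*B*N_gamma
Term 1: 41.8 * 25.8 = 1078.44
Term 2: 17.3 * 2.2 * 14.72 = 560.2432
Term 3: 0.5 * 17.3 * 2.2 * 16.72 = 318.1816
qu = 1078.44 + 560.2432 + 318.1816
qu = 1956.86 kPa


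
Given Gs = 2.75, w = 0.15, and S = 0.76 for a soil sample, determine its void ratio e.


Using the relation e = Gs * w / S
e = 2.75 * 0.15 / 0.76
e = 0.5428


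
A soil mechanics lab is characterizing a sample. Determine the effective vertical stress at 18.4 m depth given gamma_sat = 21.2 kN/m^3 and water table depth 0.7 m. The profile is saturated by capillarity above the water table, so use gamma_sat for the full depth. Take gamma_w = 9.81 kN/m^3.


Result: 216.44 kPa

Derivation:
Total stress = gamma_sat * depth
sigma = 21.2 * 18.4 = 390.08 kPa
Pore water pressure u = gamma_w * (depth - d_wt)
u = 9.81 * (18.4 - 0.7) = 173.637 kPa
Effective stress = sigma - u
sigma' = 390.08 - 173.637 = 216.44 kPa


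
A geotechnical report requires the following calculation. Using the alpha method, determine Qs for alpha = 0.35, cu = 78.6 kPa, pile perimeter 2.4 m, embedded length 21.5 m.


Using Qs = alpha * cu * perimeter * L
Qs = 0.35 * 78.6 * 2.4 * 21.5
Qs = 1419.52 kN


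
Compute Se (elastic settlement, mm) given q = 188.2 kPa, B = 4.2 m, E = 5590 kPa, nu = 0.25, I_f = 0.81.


Using Se = q * B * (1 - nu^2) * I_f / E
1 - nu^2 = 1 - 0.25^2 = 0.9375
Se = 188.2 * 4.2 * 0.9375 * 0.81 / 5590
Se = 0.107378 m
Convert to mm: Se = 0.107378 * 1000 = 107.378 mm


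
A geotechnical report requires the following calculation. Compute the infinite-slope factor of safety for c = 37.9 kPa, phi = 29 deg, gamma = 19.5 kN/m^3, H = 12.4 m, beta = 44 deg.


Using Fs = c / (gamma*H*sin(beta)*cos(beta)) + tan(phi)/tan(beta)
Cohesion contribution = 37.9 / (19.5*12.4*sin(44)*cos(44))
Cohesion contribution = 0.313673
Friction contribution = tan(29)/tan(44) = 0.574004
Fs = 0.313673 + 0.574004
Fs = 0.888
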